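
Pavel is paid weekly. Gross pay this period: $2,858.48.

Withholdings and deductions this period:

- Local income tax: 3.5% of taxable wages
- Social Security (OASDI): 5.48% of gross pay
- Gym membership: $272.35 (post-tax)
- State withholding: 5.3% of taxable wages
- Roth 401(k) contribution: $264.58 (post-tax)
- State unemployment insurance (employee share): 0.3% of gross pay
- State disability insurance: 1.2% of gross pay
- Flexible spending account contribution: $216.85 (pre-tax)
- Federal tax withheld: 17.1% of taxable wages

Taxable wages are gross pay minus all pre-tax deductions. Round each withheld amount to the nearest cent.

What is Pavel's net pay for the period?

$1,220.99

Flexible spending account contribution: $216.85
Taxable wages = $2,858.48 − $216.85 = $2,641.63
Federal tax withheld: $2,641.63 × 0.171 = $451.72
Local income tax: $2,641.63 × 0.035 = $92.46
State withholding: $2,641.63 × 0.053 = $140.01
State unemployment insurance (employee share): $2,858.48 × 0.003 = $8.58
Social Security (OASDI): $2,858.48 × 0.0548 = $156.64
State disability insurance: $2,858.48 × 0.012 = $34.30
Roth 401(k) contribution: $264.58
Gym membership: $272.35
Total deductions = $216.85 + $451.72 + $92.46 + $140.01 + $8.58 + $156.64 + $34.30 + $264.58 + $272.35 = $1,637.49
Net pay = $2,858.48 − $1,637.49 = $1,220.99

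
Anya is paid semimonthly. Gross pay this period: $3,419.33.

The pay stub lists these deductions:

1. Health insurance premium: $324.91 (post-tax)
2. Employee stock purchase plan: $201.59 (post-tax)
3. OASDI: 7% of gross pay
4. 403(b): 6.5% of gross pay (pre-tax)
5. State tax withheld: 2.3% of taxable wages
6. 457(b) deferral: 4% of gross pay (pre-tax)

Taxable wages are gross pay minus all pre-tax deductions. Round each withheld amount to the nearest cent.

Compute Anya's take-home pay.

$2,224.06

457(b) deferral: $3,419.33 × 0.04 = $136.77
403(b): $3,419.33 × 0.065 = $222.26
Pre-tax total = $136.77 + $222.26 = $359.03
Taxable wages = $3,419.33 − $359.03 = $3,060.30
State tax withheld: $3,060.30 × 0.023 = $70.39
OASDI: $3,419.33 × 0.07 = $239.35
Health insurance premium: $324.91
Employee stock purchase plan: $201.59
Total deductions = $136.77 + $222.26 + $70.39 + $239.35 + $324.91 + $201.59 = $1,195.27
Net pay = $3,419.33 − $1,195.27 = $2,224.06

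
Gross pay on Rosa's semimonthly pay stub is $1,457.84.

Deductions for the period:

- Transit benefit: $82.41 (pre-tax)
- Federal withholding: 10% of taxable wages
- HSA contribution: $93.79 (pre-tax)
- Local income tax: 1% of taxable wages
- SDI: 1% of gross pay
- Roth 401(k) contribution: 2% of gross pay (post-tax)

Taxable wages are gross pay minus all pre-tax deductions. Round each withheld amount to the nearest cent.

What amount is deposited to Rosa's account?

$1,096.92

HSA contribution: $93.79
Transit benefit: $82.41
Pre-tax total = $93.79 + $82.41 = $176.20
Taxable wages = $1,457.84 − $176.20 = $1,281.64
Local income tax: $1,281.64 × 0.01 = $12.82
Federal withholding: $1,281.64 × 0.1 = $128.16
SDI: $1,457.84 × 0.01 = $14.58
Roth 401(k) contribution: $1,457.84 × 0.02 = $29.16
Total deductions = $93.79 + $82.41 + $12.82 + $128.16 + $14.58 + $29.16 = $360.92
Net pay = $1,457.84 − $360.92 = $1,096.92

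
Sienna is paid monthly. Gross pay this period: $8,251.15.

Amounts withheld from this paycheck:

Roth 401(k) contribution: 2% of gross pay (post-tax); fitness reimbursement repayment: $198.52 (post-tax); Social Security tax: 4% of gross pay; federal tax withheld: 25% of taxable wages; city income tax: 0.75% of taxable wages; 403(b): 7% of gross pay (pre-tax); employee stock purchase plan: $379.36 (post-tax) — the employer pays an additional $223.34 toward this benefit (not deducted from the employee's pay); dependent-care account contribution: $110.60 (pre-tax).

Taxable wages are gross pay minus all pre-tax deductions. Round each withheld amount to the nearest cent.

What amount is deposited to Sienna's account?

403(b): $8,251.15 × 0.07 = $577.58
Dependent-care account contribution: $110.60
Pre-tax total = $577.58 + $110.60 = $688.18
Taxable wages = $8,251.15 − $688.18 = $7,562.97
City income tax: $7,562.97 × 0.0075 = $56.72
Federal tax withheld: $7,562.97 × 0.25 = $1,890.74
Social Security tax: $8,251.15 × 0.04 = $330.05
Employee stock purchase plan: $379.36
Fitness reimbursement repayment: $198.52
Roth 401(k) contribution: $8,251.15 × 0.02 = $165.02
(Employer's $223.34 toward employee stock purchase plan is not withheld from the employee.)
Total deductions = $577.58 + $110.60 + $56.72 + $1,890.74 + $330.05 + $379.36 + $198.52 + $165.02 = $3,708.59
Net pay = $8,251.15 − $3,708.59 = $4,542.56

$4,542.56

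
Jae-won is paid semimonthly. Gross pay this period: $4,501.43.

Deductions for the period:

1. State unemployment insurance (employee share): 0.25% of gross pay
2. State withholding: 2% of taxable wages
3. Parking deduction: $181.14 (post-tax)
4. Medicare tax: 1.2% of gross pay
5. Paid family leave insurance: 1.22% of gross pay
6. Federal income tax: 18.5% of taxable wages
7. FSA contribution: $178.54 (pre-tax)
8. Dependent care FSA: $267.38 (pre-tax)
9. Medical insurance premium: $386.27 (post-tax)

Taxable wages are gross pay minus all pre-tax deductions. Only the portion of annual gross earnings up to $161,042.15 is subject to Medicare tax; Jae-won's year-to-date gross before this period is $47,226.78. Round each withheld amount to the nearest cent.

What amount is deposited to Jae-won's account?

$2,536.53

FSA contribution: $178.54
Dependent care FSA: $267.38
Pre-tax total = $178.54 + $267.38 = $445.92
Taxable wages = $4,501.43 − $445.92 = $4,055.51
State withholding: $4,055.51 × 0.02 = $81.11
Federal income tax: $4,055.51 × 0.185 = $750.27
Paid family leave insurance: $4,501.43 × 0.0122 = $54.92
Medicare tax: cap not yet reached, full $4,501.43 is subject → $4,501.43 × 0.012 = $54.02
State unemployment insurance (employee share): $4,501.43 × 0.0025 = $11.25
Parking deduction: $181.14
Medical insurance premium: $386.27
Total deductions = $178.54 + $267.38 + $81.11 + $750.27 + $54.92 + $54.02 + $11.25 + $181.14 + $386.27 = $1,964.90
Net pay = $4,501.43 − $1,964.90 = $2,536.53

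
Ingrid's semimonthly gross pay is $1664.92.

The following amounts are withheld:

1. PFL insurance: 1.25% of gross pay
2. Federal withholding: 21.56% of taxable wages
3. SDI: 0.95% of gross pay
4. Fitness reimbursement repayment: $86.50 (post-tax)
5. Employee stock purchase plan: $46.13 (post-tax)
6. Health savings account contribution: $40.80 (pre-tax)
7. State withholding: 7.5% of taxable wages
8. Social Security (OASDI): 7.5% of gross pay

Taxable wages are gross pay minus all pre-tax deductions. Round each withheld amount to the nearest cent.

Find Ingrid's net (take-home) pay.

$858.02

Health savings account contribution: $40.80
Taxable wages = $1664.92 − $40.80 = $1624.12
Federal withholding: $1624.12 × 0.2156 = $350.16
State withholding: $1624.12 × 0.075 = $121.81
Social Security (OASDI): $1664.92 × 0.075 = $124.87
SDI: $1664.92 × 0.0095 = $15.82
PFL insurance: $1664.92 × 0.0125 = $20.81
Employee stock purchase plan: $46.13
Fitness reimbursement repayment: $86.50
Total deductions = $40.80 + $350.16 + $121.81 + $124.87 + $15.82 + $20.81 + $46.13 + $86.50 = $806.90
Net pay = $1664.92 − $806.90 = $858.02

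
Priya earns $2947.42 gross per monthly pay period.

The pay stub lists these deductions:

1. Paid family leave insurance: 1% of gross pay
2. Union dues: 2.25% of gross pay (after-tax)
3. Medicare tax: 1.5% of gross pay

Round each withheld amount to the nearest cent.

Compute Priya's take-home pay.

$2807.42

Medicare tax: $2947.42 × 0.015 = $44.21
Paid family leave insurance: $2947.42 × 0.01 = $29.47
Union dues: $2947.42 × 0.0225 = $66.32
Total deductions = $44.21 + $29.47 + $66.32 = $140.00
Net pay = $2947.42 − $140.00 = $2807.42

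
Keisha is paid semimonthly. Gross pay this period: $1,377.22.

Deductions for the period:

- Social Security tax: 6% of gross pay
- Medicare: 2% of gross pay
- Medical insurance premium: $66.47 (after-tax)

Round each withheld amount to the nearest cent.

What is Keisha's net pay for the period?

$1,200.58

Social Security tax: $1,377.22 × 0.06 = $82.63
Medicare: $1,377.22 × 0.02 = $27.54
Medical insurance premium: $66.47
Total deductions = $82.63 + $27.54 + $66.47 = $176.64
Net pay = $1,377.22 − $176.64 = $1,200.58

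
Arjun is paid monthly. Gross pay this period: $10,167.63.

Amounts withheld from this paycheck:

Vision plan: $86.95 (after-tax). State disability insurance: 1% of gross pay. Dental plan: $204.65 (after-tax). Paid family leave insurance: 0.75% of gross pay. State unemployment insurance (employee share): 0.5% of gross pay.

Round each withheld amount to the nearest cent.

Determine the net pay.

$9,647.25

Paid family leave insurance: $10,167.63 × 0.0075 = $76.26
State disability insurance: $10,167.63 × 0.01 = $101.68
State unemployment insurance (employee share): $10,167.63 × 0.005 = $50.84
Dental plan: $204.65
Vision plan: $86.95
Total deductions = $76.26 + $101.68 + $50.84 + $204.65 + $86.95 = $520.38
Net pay = $10,167.63 − $520.38 = $9,647.25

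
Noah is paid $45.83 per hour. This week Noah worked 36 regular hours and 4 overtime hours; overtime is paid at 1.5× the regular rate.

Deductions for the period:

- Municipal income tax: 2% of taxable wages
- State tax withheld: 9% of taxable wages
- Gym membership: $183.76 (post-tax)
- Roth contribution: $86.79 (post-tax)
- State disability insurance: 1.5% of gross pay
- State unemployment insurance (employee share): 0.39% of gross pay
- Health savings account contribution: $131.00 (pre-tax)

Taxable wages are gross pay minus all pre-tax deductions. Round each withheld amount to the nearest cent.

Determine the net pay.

Regular pay: 36 × $45.83 = $1649.88
Overtime pay: 4 × $45.83 × 1.5 = $274.98
Gross pay = $1649.88 + $274.98 = $1924.86
Health savings account contribution: $131.00
Taxable wages = $1924.86 − $131.00 = $1793.86
Municipal income tax: $1793.86 × 0.02 = $35.88
State tax withheld: $1793.86 × 0.09 = $161.45
State disability insurance: $1924.86 × 0.015 = $28.87
State unemployment insurance (employee share): $1924.86 × 0.0039 = $7.51
Gym membership: $183.76
Roth contribution: $86.79
Total deductions = $131.00 + $35.88 + $161.45 + $28.87 + $7.51 + $183.76 + $86.79 = $635.26
Net pay = $1924.86 − $635.26 = $1289.60

$1289.60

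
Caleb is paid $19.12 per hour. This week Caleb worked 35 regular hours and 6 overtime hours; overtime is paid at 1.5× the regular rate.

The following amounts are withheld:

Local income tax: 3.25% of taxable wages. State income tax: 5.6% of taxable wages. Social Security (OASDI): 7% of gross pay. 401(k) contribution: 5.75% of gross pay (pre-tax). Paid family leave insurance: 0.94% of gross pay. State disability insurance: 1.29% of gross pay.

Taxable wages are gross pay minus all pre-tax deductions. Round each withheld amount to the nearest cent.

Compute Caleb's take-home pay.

$645.09

Regular pay: 35 × $19.12 = $669.20
Overtime pay: 6 × $19.12 × 1.5 = $172.08
Gross pay = $669.20 + $172.08 = $841.28
401(k) contribution: $841.28 × 0.0575 = $48.37
Taxable wages = $841.28 − $48.37 = $792.91
State income tax: $792.91 × 0.056 = $44.40
Local income tax: $792.91 × 0.0325 = $25.77
Paid family leave insurance: $841.28 × 0.0094 = $7.91
State disability insurance: $841.28 × 0.0129 = $10.85
Social Security (OASDI): $841.28 × 0.07 = $58.89
Total deductions = $48.37 + $44.40 + $25.77 + $7.91 + $10.85 + $58.89 = $196.19
Net pay = $841.28 − $196.19 = $645.09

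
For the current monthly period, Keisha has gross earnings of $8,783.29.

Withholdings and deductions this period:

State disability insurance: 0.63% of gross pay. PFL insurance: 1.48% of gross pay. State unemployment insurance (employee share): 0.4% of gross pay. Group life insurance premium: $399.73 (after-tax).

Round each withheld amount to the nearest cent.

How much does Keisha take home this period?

State unemployment insurance (employee share): $8,783.29 × 0.004 = $35.13
PFL insurance: $8,783.29 × 0.0148 = $129.99
State disability insurance: $8,783.29 × 0.0063 = $55.33
Group life insurance premium: $399.73
Total deductions = $35.13 + $129.99 + $55.33 + $399.73 = $620.18
Net pay = $8,783.29 − $620.18 = $8,163.11

$8,163.11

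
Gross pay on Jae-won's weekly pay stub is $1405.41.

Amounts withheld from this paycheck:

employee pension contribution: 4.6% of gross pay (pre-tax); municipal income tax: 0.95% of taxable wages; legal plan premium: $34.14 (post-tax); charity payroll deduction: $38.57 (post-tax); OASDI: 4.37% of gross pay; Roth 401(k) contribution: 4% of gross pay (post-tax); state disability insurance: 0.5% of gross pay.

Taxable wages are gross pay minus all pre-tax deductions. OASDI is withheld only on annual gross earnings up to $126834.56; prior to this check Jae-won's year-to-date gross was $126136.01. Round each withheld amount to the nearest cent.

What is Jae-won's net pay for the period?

Employee pension contribution: $1405.41 × 0.046 = $64.65
Taxable wages = $1405.41 − $64.65 = $1340.76
Municipal income tax: $1340.76 × 0.0095 = $12.74
State disability insurance: $1405.41 × 0.005 = $7.03
OASDI: only $126834.56 − $126136.01 = $698.55 of this check is subject → $698.55 × 0.0437 = $30.53
Legal plan premium: $34.14
Roth 401(k) contribution: $1405.41 × 0.04 = $56.22
Charity payroll deduction: $38.57
Total deductions = $64.65 + $12.74 + $7.03 + $30.53 + $34.14 + $56.22 + $38.57 = $243.88
Net pay = $1405.41 − $243.88 = $1161.53

$1161.53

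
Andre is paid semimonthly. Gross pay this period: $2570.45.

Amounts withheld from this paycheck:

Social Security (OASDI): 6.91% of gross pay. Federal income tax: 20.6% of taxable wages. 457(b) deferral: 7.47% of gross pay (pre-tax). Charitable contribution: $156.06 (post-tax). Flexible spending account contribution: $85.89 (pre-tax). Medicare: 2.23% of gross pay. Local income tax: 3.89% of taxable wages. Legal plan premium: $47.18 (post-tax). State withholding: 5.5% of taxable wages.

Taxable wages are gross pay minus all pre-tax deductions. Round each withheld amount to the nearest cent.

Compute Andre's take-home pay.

457(b) deferral: $2570.45 × 0.0747 = $192.01
Flexible spending account contribution: $85.89
Pre-tax total = $192.01 + $85.89 = $277.90
Taxable wages = $2570.45 − $277.90 = $2292.55
Local income tax: $2292.55 × 0.0389 = $89.18
Federal income tax: $2292.55 × 0.206 = $472.27
State withholding: $2292.55 × 0.055 = $126.09
Social Security (OASDI): $2570.45 × 0.0691 = $177.62
Medicare: $2570.45 × 0.0223 = $57.32
Charitable contribution: $156.06
Legal plan premium: $47.18
Total deductions = $192.01 + $85.89 + $89.18 + $472.27 + $126.09 + $177.62 + $57.32 + $156.06 + $47.18 = $1403.62
Net pay = $2570.45 − $1403.62 = $1166.83

$1166.83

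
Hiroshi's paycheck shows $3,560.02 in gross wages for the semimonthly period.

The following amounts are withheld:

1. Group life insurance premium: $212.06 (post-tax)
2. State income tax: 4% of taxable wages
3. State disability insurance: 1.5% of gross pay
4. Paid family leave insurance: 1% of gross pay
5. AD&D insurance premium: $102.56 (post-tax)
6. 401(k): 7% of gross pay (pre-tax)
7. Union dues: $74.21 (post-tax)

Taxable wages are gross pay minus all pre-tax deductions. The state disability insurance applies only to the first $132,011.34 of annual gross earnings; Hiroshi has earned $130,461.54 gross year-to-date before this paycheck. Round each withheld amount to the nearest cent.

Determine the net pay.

$2,730.71

401(k): $3,560.02 × 0.07 = $249.20
Taxable wages = $3,560.02 − $249.20 = $3,310.82
State income tax: $3,310.82 × 0.04 = $132.43
Paid family leave insurance: $3,560.02 × 0.01 = $35.60
State disability insurance: only $132,011.34 − $130,461.54 = $1,549.80 of this check is subject → $1,549.80 × 0.015 = $23.25
AD&D insurance premium: $102.56
Union dues: $74.21
Group life insurance premium: $212.06
Total deductions = $249.20 + $132.43 + $35.60 + $23.25 + $102.56 + $74.21 + $212.06 = $829.31
Net pay = $3,560.02 − $829.31 = $2,730.71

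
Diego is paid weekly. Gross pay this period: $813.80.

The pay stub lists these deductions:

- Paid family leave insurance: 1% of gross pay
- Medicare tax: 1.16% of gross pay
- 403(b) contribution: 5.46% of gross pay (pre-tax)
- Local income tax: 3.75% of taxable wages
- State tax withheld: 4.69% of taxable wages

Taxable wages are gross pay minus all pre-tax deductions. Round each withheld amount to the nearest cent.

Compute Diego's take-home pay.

403(b) contribution: $813.80 × 0.0546 = $44.43
Taxable wages = $813.80 − $44.43 = $769.37
State tax withheld: $769.37 × 0.0469 = $36.08
Local income tax: $769.37 × 0.0375 = $28.85
Medicare tax: $813.80 × 0.0116 = $9.44
Paid family leave insurance: $813.80 × 0.01 = $8.14
Total deductions = $44.43 + $36.08 + $28.85 + $9.44 + $8.14 = $126.94
Net pay = $813.80 − $126.94 = $686.86

$686.86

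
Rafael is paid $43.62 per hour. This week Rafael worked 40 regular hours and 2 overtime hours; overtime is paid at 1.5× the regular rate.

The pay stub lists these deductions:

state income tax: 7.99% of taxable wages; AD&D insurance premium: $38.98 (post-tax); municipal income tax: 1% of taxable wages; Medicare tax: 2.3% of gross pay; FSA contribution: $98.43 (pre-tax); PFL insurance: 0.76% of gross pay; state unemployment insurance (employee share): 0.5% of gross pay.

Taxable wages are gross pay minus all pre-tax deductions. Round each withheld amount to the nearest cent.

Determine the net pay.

Regular pay: 40 × $43.62 = $1,744.80
Overtime pay: 2 × $43.62 × 1.5 = $130.86
Gross pay = $1,744.80 + $130.86 = $1,875.66
FSA contribution: $98.43
Taxable wages = $1,875.66 − $98.43 = $1,777.23
Municipal income tax: $1,777.23 × 0.01 = $17.77
State income tax: $1,777.23 × 0.0799 = $142.00
State unemployment insurance (employee share): $1,875.66 × 0.005 = $9.38
Medicare tax: $1,875.66 × 0.023 = $43.14
PFL insurance: $1,875.66 × 0.0076 = $14.26
AD&D insurance premium: $38.98
Total deductions = $98.43 + $17.77 + $142.00 + $9.38 + $43.14 + $14.26 + $38.98 = $363.96
Net pay = $1,875.66 − $363.96 = $1,511.70

$1,511.70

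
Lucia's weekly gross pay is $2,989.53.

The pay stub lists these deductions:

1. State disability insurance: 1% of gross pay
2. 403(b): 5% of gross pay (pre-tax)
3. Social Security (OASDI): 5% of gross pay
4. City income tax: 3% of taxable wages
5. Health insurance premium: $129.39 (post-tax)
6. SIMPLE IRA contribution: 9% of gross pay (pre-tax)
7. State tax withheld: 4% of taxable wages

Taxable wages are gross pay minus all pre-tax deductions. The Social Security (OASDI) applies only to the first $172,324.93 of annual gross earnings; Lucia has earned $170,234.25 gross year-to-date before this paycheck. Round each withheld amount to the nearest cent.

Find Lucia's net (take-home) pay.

$2,127.20

403(b): $2,989.53 × 0.05 = $149.48
SIMPLE IRA contribution: $2,989.53 × 0.09 = $269.06
Pre-tax total = $149.48 + $269.06 = $418.54
Taxable wages = $2,989.53 − $418.54 = $2,570.99
State tax withheld: $2,570.99 × 0.04 = $102.84
City income tax: $2,570.99 × 0.03 = $77.13
State disability insurance: $2,989.53 × 0.01 = $29.90
Social Security (OASDI): only $172,324.93 − $170,234.25 = $2,090.68 of this check is subject → $2,090.68 × 0.05 = $104.53
Health insurance premium: $129.39
Total deductions = $149.48 + $269.06 + $102.84 + $77.13 + $29.90 + $104.53 + $129.39 = $862.33
Net pay = $2,989.53 − $862.33 = $2,127.20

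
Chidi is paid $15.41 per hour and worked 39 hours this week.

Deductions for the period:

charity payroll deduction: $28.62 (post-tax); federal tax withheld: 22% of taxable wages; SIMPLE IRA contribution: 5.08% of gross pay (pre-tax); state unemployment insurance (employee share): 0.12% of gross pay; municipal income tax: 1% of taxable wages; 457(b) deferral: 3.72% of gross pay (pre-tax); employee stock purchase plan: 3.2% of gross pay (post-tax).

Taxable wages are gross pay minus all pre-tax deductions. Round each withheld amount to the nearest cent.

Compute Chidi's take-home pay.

Gross pay: 39 × $15.41 = $600.99
SIMPLE IRA contribution: $600.99 × 0.0508 = $30.53
457(b) deferral: $600.99 × 0.0372 = $22.36
Pre-tax total = $30.53 + $22.36 = $52.89
Taxable wages = $600.99 − $52.89 = $548.10
Federal tax withheld: $548.10 × 0.22 = $120.58
Municipal income tax: $548.10 × 0.01 = $5.48
State unemployment insurance (employee share): $600.99 × 0.0012 = $0.72
Employee stock purchase plan: $600.99 × 0.032 = $19.23
Charity payroll deduction: $28.62
Total deductions = $30.53 + $22.36 + $120.58 + $5.48 + $0.72 + $19.23 + $28.62 = $227.52
Net pay = $600.99 − $227.52 = $373.47

$373.47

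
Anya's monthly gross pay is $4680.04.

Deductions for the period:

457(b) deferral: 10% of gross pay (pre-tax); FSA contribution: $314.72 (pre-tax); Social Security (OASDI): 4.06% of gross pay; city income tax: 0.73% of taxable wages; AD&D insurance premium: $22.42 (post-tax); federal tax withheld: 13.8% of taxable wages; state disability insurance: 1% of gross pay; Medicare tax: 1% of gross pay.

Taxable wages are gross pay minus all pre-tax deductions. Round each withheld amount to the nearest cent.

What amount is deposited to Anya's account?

FSA contribution: $314.72
457(b) deferral: $4680.04 × 0.1 = $468.00
Pre-tax total = $314.72 + $468.00 = $782.72
Taxable wages = $4680.04 − $782.72 = $3897.32
City income tax: $3897.32 × 0.0073 = $28.45
Federal tax withheld: $3897.32 × 0.138 = $537.83
State disability insurance: $4680.04 × 0.01 = $46.80
Social Security (OASDI): $4680.04 × 0.0406 = $190.01
Medicare tax: $4680.04 × 0.01 = $46.80
AD&D insurance premium: $22.42
Total deductions = $314.72 + $468.00 + $28.45 + $537.83 + $46.80 + $190.01 + $46.80 + $22.42 = $1655.03
Net pay = $4680.04 − $1655.03 = $3025.01

$3025.01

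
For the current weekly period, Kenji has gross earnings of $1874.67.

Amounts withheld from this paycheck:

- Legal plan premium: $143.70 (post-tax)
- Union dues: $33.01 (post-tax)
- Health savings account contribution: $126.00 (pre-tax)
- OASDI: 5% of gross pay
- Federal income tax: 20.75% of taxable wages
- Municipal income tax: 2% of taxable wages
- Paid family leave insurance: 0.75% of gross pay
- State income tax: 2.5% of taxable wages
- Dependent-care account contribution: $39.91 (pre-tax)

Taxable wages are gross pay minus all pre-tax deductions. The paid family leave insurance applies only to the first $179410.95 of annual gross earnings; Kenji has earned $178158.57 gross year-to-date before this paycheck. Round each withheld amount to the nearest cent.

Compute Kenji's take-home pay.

$997.46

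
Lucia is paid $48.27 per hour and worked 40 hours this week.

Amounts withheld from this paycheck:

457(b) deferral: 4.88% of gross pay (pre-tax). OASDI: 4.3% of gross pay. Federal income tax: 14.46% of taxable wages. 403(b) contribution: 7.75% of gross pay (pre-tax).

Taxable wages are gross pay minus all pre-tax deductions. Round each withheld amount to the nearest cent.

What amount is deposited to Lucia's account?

$1,359.99

Gross pay: 40 × $48.27 = $1,930.80
403(b) contribution: $1,930.80 × 0.0775 = $149.64
457(b) deferral: $1,930.80 × 0.0488 = $94.22
Pre-tax total = $149.64 + $94.22 = $243.86
Taxable wages = $1,930.80 − $243.86 = $1,686.94
Federal income tax: $1,686.94 × 0.1446 = $243.93
OASDI: $1,930.80 × 0.043 = $83.02
Total deductions = $149.64 + $94.22 + $243.93 + $83.02 = $570.81
Net pay = $1,930.80 − $570.81 = $1,359.99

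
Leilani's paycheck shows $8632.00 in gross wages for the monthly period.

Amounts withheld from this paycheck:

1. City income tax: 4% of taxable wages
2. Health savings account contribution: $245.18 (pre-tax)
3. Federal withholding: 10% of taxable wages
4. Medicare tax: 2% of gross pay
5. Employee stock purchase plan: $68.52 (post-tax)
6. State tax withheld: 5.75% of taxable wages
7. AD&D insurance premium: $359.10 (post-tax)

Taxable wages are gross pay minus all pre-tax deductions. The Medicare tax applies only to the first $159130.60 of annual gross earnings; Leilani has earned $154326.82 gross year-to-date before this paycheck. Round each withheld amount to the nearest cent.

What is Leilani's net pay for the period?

$6206.73

Health savings account contribution: $245.18
Taxable wages = $8632.00 − $245.18 = $8386.82
City income tax: $8386.82 × 0.04 = $335.47
Federal withholding: $8386.82 × 0.1 = $838.68
State tax withheld: $8386.82 × 0.0575 = $482.24
Medicare tax: only $159130.60 − $154326.82 = $4803.78 of this check is subject → $4803.78 × 0.02 = $96.08
AD&D insurance premium: $359.10
Employee stock purchase plan: $68.52
Total deductions = $245.18 + $335.47 + $838.68 + $482.24 + $96.08 + $359.10 + $68.52 = $2425.27
Net pay = $8632.00 − $2425.27 = $6206.73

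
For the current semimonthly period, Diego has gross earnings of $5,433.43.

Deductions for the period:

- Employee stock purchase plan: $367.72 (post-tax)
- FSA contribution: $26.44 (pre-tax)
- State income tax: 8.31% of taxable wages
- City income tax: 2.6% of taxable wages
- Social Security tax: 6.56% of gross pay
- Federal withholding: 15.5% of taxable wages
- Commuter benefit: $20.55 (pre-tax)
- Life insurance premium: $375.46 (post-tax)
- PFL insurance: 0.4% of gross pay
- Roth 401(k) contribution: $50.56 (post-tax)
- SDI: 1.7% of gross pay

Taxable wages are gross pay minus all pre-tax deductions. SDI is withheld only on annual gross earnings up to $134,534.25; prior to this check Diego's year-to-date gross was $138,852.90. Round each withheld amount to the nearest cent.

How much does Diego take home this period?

$2,791.98

Commuter benefit: $20.55
FSA contribution: $26.44
Pre-tax total = $20.55 + $26.44 = $46.99
Taxable wages = $5,433.43 − $46.99 = $5,386.44
City income tax: $5,386.44 × 0.026 = $140.05
Federal withholding: $5,386.44 × 0.155 = $834.90
State income tax: $5,386.44 × 0.0831 = $447.61
Social Security tax: $5,433.43 × 0.0656 = $356.43
PFL insurance: $5,433.43 × 0.004 = $21.73
SDI: annual cap $134,534.25 already reached (YTD $138,852.90), so $0.00
Life insurance premium: $375.46
Employee stock purchase plan: $367.72
Roth 401(k) contribution: $50.56
Total deductions = $20.55 + $26.44 + $140.05 + $834.90 + $447.61 + $356.43 + $21.73 + $0.00 + $375.46 + $367.72 + $50.56 = $2,641.45
Net pay = $5,433.43 − $2,641.45 = $2,791.98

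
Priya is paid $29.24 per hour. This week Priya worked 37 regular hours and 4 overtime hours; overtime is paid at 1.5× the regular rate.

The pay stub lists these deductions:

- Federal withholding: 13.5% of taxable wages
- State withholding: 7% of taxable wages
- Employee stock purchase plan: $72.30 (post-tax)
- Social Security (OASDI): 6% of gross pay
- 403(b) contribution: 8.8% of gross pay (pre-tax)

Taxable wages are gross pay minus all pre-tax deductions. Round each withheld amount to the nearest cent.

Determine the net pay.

Regular pay: 37 × $29.24 = $1,081.88
Overtime pay: 4 × $29.24 × 1.5 = $175.44
Gross pay = $1,081.88 + $175.44 = $1,257.32
403(b) contribution: $1,257.32 × 0.088 = $110.64
Taxable wages = $1,257.32 − $110.64 = $1,146.68
Federal withholding: $1,146.68 × 0.135 = $154.80
State withholding: $1,146.68 × 0.07 = $80.27
Social Security (OASDI): $1,257.32 × 0.06 = $75.44
Employee stock purchase plan: $72.30
Total deductions = $110.64 + $154.80 + $80.27 + $75.44 + $72.30 = $493.45
Net pay = $1,257.32 − $493.45 = $763.87

$763.87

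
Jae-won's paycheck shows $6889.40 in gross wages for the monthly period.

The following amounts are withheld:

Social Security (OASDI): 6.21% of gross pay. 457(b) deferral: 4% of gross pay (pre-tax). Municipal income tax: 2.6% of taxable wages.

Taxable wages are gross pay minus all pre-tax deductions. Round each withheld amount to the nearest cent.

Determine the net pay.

457(b) deferral: $6889.40 × 0.04 = $275.58
Taxable wages = $6889.40 − $275.58 = $6613.82
Municipal income tax: $6613.82 × 0.026 = $171.96
Social Security (OASDI): $6889.40 × 0.0621 = $427.83
Total deductions = $275.58 + $171.96 + $427.83 = $875.37
Net pay = $6889.40 − $875.37 = $6014.03

$6014.03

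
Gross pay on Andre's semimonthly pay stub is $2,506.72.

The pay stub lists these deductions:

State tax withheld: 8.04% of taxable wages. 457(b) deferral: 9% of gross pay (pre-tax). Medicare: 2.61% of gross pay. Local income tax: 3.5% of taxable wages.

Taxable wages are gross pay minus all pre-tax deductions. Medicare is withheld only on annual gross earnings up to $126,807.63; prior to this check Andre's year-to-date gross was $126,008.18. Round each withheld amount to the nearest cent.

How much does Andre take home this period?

457(b) deferral: $2,506.72 × 0.09 = $225.60
Taxable wages = $2,506.72 − $225.60 = $2,281.12
Local income tax: $2,281.12 × 0.035 = $79.84
State tax withheld: $2,281.12 × 0.0804 = $183.40
Medicare: only $126,807.63 − $126,008.18 = $799.45 of this check is subject → $799.45 × 0.0261 = $20.87
Total deductions = $225.60 + $79.84 + $183.40 + $20.87 = $509.71
Net pay = $2,506.72 − $509.71 = $1,997.01

$1,997.01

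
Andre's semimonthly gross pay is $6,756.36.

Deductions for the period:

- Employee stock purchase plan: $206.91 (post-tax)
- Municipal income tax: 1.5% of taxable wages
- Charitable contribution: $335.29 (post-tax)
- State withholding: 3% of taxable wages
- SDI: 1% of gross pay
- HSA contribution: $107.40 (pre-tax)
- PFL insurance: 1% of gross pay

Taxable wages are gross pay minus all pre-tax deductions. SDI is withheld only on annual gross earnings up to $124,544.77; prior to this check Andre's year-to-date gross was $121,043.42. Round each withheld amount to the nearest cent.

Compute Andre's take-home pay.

HSA contribution: $107.40
Taxable wages = $6,756.36 − $107.40 = $6,648.96
State withholding: $6,648.96 × 0.03 = $199.47
Municipal income tax: $6,648.96 × 0.015 = $99.73
PFL insurance: $6,756.36 × 0.01 = $67.56
SDI: only $124,544.77 − $121,043.42 = $3,501.35 of this check is subject → $3,501.35 × 0.01 = $35.01
Charitable contribution: $335.29
Employee stock purchase plan: $206.91
Total deductions = $107.40 + $199.47 + $99.73 + $67.56 + $35.01 + $335.29 + $206.91 = $1,051.37
Net pay = $6,756.36 − $1,051.37 = $5,704.99

$5,704.99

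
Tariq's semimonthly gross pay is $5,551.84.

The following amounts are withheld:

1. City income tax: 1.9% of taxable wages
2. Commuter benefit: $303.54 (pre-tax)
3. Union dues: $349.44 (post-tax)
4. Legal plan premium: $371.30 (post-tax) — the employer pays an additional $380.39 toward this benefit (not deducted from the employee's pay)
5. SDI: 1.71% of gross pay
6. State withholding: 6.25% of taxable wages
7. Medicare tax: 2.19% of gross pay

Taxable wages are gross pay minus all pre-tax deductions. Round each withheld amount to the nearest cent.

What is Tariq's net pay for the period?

Commuter benefit: $303.54
Taxable wages = $5,551.84 − $303.54 = $5,248.30
State withholding: $5,248.30 × 0.0625 = $328.02
City income tax: $5,248.30 × 0.019 = $99.72
Medicare tax: $5,551.84 × 0.0219 = $121.59
SDI: $5,551.84 × 0.0171 = $94.94
Union dues: $349.44
Legal plan premium: $371.30
(Employer's $380.39 toward legal plan premium is not withheld from the employee.)
Total deductions = $303.54 + $328.02 + $99.72 + $121.59 + $94.94 + $349.44 + $371.30 = $1,668.55
Net pay = $5,551.84 − $1,668.55 = $3,883.29

$3,883.29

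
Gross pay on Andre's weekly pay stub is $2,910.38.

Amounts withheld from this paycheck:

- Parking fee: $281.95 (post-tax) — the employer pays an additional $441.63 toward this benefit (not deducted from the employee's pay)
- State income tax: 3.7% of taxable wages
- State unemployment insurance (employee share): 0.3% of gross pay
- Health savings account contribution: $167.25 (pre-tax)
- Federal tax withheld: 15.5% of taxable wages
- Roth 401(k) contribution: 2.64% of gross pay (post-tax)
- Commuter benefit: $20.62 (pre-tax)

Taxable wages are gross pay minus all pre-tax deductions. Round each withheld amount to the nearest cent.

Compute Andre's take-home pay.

Commuter benefit: $20.62
Health savings account contribution: $167.25
Pre-tax total = $20.62 + $167.25 = $187.87
Taxable wages = $2,910.38 − $187.87 = $2,722.51
State income tax: $2,722.51 × 0.037 = $100.73
Federal tax withheld: $2,722.51 × 0.155 = $421.99
State unemployment insurance (employee share): $2,910.38 × 0.003 = $8.73
Roth 401(k) contribution: $2,910.38 × 0.0264 = $76.83
Parking fee: $281.95
(Employer's $441.63 toward parking fee is not withheld from the employee.)
Total deductions = $20.62 + $167.25 + $100.73 + $421.99 + $8.73 + $76.83 + $281.95 = $1,078.10
Net pay = $2,910.38 − $1,078.10 = $1,832.28

$1,832.28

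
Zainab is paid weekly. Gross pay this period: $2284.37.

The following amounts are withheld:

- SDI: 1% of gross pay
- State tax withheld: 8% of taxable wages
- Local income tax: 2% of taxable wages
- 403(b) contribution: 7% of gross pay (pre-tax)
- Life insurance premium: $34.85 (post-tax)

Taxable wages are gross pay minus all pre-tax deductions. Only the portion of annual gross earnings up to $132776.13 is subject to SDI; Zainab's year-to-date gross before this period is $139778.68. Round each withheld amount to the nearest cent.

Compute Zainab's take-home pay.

$1877.16

403(b) contribution: $2284.37 × 0.07 = $159.91
Taxable wages = $2284.37 − $159.91 = $2124.46
Local income tax: $2124.46 × 0.02 = $42.49
State tax withheld: $2124.46 × 0.08 = $169.96
SDI: annual cap $132776.13 already reached (YTD $139778.68), so $0.00
Life insurance premium: $34.85
Total deductions = $159.91 + $42.49 + $169.96 + $0.00 + $34.85 = $407.21
Net pay = $2284.37 − $407.21 = $1877.16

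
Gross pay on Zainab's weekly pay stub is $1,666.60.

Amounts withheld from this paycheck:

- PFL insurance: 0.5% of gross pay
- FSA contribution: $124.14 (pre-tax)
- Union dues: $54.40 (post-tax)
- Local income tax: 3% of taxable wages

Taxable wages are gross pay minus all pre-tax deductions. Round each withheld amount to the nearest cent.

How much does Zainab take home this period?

$1,433.46

FSA contribution: $124.14
Taxable wages = $1,666.60 − $124.14 = $1,542.46
Local income tax: $1,542.46 × 0.03 = $46.27
PFL insurance: $1,666.60 × 0.005 = $8.33
Union dues: $54.40
Total deductions = $124.14 + $46.27 + $8.33 + $54.40 = $233.14
Net pay = $1,666.60 − $233.14 = $1,433.46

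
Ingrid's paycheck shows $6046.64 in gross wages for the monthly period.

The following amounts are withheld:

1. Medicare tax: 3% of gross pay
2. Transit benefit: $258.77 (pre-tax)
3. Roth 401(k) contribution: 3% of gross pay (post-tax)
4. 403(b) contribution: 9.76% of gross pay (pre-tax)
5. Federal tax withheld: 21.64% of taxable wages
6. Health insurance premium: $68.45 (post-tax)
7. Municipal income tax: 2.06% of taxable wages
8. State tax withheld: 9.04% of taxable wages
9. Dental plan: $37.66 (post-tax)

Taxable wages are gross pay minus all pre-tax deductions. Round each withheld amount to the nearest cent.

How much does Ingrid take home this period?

Transit benefit: $258.77
403(b) contribution: $6046.64 × 0.0976 = $590.15
Pre-tax total = $258.77 + $590.15 = $848.92
Taxable wages = $6046.64 − $848.92 = $5197.72
State tax withheld: $5197.72 × 0.0904 = $469.87
Federal tax withheld: $5197.72 × 0.2164 = $1124.79
Municipal income tax: $5197.72 × 0.0206 = $107.07
Medicare tax: $6046.64 × 0.03 = $181.40
Dental plan: $37.66
Health insurance premium: $68.45
Roth 401(k) contribution: $6046.64 × 0.03 = $181.40
Total deductions = $258.77 + $590.15 + $469.87 + $1124.79 + $107.07 + $181.40 + $37.66 + $68.45 + $181.40 = $3019.56
Net pay = $6046.64 − $3019.56 = $3027.08

$3027.08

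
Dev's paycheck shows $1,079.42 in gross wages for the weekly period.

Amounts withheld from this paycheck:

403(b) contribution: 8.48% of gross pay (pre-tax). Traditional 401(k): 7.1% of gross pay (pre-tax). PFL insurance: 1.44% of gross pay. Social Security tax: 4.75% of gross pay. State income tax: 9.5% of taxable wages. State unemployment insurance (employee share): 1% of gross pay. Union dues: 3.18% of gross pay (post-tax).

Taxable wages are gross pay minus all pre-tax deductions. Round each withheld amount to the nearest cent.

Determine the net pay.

$712.75

403(b) contribution: $1,079.42 × 0.0848 = $91.53
Traditional 401(k): $1,079.42 × 0.071 = $76.64
Pre-tax total = $91.53 + $76.64 = $168.17
Taxable wages = $1,079.42 − $168.17 = $911.25
State income tax: $911.25 × 0.095 = $86.57
State unemployment insurance (employee share): $1,079.42 × 0.01 = $10.79
Social Security tax: $1,079.42 × 0.0475 = $51.27
PFL insurance: $1,079.42 × 0.0144 = $15.54
Union dues: $1,079.42 × 0.0318 = $34.33
Total deductions = $91.53 + $76.64 + $86.57 + $10.79 + $51.27 + $15.54 + $34.33 = $366.67
Net pay = $1,079.42 − $366.67 = $712.75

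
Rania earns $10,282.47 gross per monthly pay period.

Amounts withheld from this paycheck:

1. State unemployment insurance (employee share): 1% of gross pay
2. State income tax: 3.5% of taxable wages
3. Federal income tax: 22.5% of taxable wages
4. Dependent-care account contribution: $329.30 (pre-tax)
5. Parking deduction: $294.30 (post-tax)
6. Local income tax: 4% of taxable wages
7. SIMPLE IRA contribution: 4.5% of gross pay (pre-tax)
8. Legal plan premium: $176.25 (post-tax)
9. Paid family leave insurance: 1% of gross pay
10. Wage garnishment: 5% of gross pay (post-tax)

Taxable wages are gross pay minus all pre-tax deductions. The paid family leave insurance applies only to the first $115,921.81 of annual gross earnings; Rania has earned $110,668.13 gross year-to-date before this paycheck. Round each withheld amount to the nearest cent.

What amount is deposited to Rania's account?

$5,503.29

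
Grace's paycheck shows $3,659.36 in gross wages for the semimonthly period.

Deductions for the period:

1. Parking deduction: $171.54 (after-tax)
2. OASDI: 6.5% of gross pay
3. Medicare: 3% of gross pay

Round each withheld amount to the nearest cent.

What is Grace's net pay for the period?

OASDI: $3,659.36 × 0.065 = $237.86
Medicare: $3,659.36 × 0.03 = $109.78
Parking deduction: $171.54
Total deductions = $237.86 + $109.78 + $171.54 = $519.18
Net pay = $3,659.36 − $519.18 = $3,140.18

$3,140.18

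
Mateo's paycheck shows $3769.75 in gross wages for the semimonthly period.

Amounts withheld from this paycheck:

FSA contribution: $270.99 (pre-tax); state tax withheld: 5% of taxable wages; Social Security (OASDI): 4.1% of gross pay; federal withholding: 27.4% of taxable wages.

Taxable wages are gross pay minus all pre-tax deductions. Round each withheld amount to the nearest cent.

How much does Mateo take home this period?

$2210.60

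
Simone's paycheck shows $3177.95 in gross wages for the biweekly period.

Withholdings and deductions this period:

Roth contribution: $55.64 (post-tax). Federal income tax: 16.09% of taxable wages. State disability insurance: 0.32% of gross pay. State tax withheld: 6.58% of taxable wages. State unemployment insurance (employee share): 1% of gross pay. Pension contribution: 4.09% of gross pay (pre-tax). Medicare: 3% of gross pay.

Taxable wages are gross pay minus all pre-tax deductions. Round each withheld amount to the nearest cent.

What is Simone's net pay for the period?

$2164.06

Pension contribution: $3177.95 × 0.0409 = $129.98
Taxable wages = $3177.95 − $129.98 = $3047.97
Federal income tax: $3047.97 × 0.1609 = $490.42
State tax withheld: $3047.97 × 0.0658 = $200.56
State unemployment insurance (employee share): $3177.95 × 0.01 = $31.78
Medicare: $3177.95 × 0.03 = $95.34
State disability insurance: $3177.95 × 0.0032 = $10.17
Roth contribution: $55.64
Total deductions = $129.98 + $490.42 + $200.56 + $31.78 + $95.34 + $10.17 + $55.64 = $1013.89
Net pay = $3177.95 − $1013.89 = $2164.06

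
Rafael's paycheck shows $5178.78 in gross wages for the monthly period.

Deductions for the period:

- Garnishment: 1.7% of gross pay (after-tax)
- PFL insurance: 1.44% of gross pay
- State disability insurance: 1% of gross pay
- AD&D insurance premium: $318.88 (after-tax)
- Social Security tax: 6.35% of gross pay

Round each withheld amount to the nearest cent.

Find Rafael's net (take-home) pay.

PFL insurance: $5178.78 × 0.0144 = $74.57
Social Security tax: $5178.78 × 0.0635 = $328.85
State disability insurance: $5178.78 × 0.01 = $51.79
Garnishment: $5178.78 × 0.017 = $88.04
AD&D insurance premium: $318.88
Total deductions = $74.57 + $328.85 + $51.79 + $88.04 + $318.88 = $862.13
Net pay = $5178.78 − $862.13 = $4316.65

$4316.65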